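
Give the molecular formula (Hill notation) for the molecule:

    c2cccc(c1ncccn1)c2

Heavy atoms from the SMILES: 10 C, 2 N.
Implicit hydrogens by atom environment:
  8 × C (aromatic): 1 H each → 8
  2 × C (aromatic): no H
  2 × N (aromatic): no H
  Total hydrogens = 8.
Molecular formula: C10H8N2

C10H8N2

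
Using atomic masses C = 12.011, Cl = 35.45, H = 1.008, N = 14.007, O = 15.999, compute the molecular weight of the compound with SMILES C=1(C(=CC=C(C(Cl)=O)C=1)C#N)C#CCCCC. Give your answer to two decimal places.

Molecular formula: C14H12ClNO.
M = 14×12.011 + 1×35.45 + 12×1.008 + 1×14.007 + 1×15.999 = 245.71 g/mol.

245.71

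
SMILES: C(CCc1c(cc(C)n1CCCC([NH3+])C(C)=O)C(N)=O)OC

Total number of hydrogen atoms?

Hydrogens are implicit in SMILES; fill each atom to its normal valence:
  6 × C: 2 H each → 12
  3 × C: 3 H each → 9
  3 × C (aromatic): no H
  3 × O: no H
  2 × C: no H
  1 × C (aromatic): 1 H
  1 × C: 1 H
  1 × N (charge +1): 3 H
  1 × N: 2 H
  1 × N (aromatic): no H
  Total hydrogens = 28.

28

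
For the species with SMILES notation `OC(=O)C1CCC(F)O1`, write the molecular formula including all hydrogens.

Heavy atoms from the SMILES: 5 C, 1 F, 3 O.
Implicit hydrogens by atom environment:
  2 × C: 2 H each → 4
  2 × C: 1 H each → 2
  2 × O: no H
  1 × C: no H
  1 × F: no H
  1 × O: 1 H
  Total hydrogens = 7.
Molecular formula: C5H7FO3

C5H7FO3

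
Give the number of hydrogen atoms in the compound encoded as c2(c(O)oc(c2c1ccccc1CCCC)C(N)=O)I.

Hydrogens are implicit in SMILES; fill each atom to its normal valence:
  6 × C (aromatic): no H
  4 × C (aromatic): 1 H each → 4
  3 × C: 2 H each → 6
  1 × C: 3 H
  1 × C: no H
  1 × I: no H
  1 × N: 2 H
  1 × O: 1 H
  1 × O (aromatic): no H
  1 × O: no H
  Total hydrogens = 16.

16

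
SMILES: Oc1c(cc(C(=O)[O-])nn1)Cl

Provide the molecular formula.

C5H2ClN2O3-

Heavy atoms from the SMILES: 5 C, 1 Cl, 2 N, 3 O.
Implicit hydrogens by atom environment:
  3 × C (aromatic): no H
  2 × N (aromatic): no H
  1 × C (aromatic): 1 H
  1 × C: no H
  1 × Cl: no H
  1 × O: 1 H
  1 × O: no H
  1 × O (charge -1): no H
  Total hydrogens = 2.
Net charge -1.
Molecular formula: C5H2ClN2O3-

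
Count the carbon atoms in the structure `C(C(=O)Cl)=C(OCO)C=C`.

6

The symbol for carbon appears 6 times in the SMILES. (Cl is a single chlorine, not C + l.)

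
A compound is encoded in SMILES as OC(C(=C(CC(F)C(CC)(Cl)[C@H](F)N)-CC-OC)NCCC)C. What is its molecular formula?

Heavy atoms from the SMILES: 16 C, 1 Cl, 2 F, 2 N, 2 O.
Implicit hydrogens by atom environment:
  6 × C: 2 H each → 12
  4 × C: 3 H each → 12
  3 × C: 1 H each → 3
  3 × C: no H
  2 × F: no H
  1 × Cl: no H
  1 × N: 2 H
  1 × N: 1 H
  1 × O: 1 H
  1 × O: no H
  Total hydrogens = 31.
Molecular formula: C16H31ClF2N2O2

C16H31ClF2N2O2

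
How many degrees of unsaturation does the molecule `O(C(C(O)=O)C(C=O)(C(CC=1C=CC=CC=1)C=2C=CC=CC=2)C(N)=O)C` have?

11

Molecular formula from the SMILES: C20H21NO5.
DoU = (2C + 2 + N − H − X)/2 = (2·20 + 2 + 1 − 21 − 0)/2 = 22/2 = 11.
(Structurally: 2 ring(s) + 9 π bond(s) = 11.)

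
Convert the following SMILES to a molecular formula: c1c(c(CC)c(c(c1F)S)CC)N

C10H14FNS

Heavy atoms from the SMILES: 10 C, 1 F, 1 N, 1 S.
Implicit hydrogens by atom environment:
  5 × C (aromatic): no H
  2 × C: 3 H each → 6
  2 × C: 2 H each → 4
  1 × C (aromatic): 1 H
  1 × F: no H
  1 × N: 2 H
  1 × S: 1 H
  Total hydrogens = 14.
Molecular formula: C10H14FNS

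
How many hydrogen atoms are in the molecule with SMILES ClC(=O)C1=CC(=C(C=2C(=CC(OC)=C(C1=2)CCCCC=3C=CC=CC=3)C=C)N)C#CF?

23

Hydrogens are implicit in SMILES; fill each atom to its normal valence:
  9 × C (aromatic): no H
  7 × C (aromatic): 1 H each → 7
  5 × C: 2 H each → 10
  3 × C: no H
  2 × O: no H
  1 × C: 3 H
  1 × C: 1 H
  1 × Cl: no H
  1 × F: no H
  1 × N: 2 H
  Total hydrogens = 23.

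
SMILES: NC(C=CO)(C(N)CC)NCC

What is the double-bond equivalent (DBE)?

Molecular formula from the SMILES: C8H19N3O.
DoU = (2C + 2 + N − H − X)/2 = (2·8 + 2 + 3 − 19 − 0)/2 = 2/2 = 1.
(Structurally: 0 ring(s) + 1 π bond(s) = 1.)

1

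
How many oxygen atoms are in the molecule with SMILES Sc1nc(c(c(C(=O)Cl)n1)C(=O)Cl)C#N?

2

The symbol for oxygen appears 2 times in the SMILES.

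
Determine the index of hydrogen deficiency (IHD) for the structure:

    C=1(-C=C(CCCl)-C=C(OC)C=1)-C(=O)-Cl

Molecular formula from the SMILES: C10H10Cl2O2.
DoU = (2C + 2 + N − H − X)/2 = (2·10 + 2 + 0 − 10 − 2)/2 = 10/2 = 5.
(Structurally: 1 ring(s) + 4 π bond(s) = 5.)

5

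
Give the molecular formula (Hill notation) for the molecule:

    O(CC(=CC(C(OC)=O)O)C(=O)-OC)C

Heavy atoms from the SMILES: 9 C, 6 O.
Implicit hydrogens by atom environment:
  5 × O: no H
  3 × C: 3 H each → 9
  3 × C: no H
  2 × C: 1 H each → 2
  1 × C: 2 H
  1 × O: 1 H
  Total hydrogens = 14.
Molecular formula: C9H14O6

C9H14O6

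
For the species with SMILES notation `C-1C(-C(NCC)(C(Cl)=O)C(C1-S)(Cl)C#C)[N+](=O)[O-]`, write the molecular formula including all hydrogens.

Heavy atoms from the SMILES: 10 C, 2 Cl, 2 N, 3 O, 1 S.
Implicit hydrogens by atom environment:
  4 × C: no H
  3 × C: 1 H each → 3
  2 × C: 2 H each → 4
  2 × Cl: no H
  2 × O: no H
  1 × C: 3 H
  1 × N: 1 H
  1 × N (charge +1): no H
  1 × O (charge -1): no H
  1 × S: 1 H
  Total hydrogens = 12.
Molecular formula: C10H12Cl2N2O3S

C10H12Cl2N2O3S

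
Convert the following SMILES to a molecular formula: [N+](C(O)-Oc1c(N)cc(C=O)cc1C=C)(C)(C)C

C13H19N2O3+

Heavy atoms from the SMILES: 13 C, 2 N, 3 O.
Implicit hydrogens by atom environment:
  4 × C (aromatic): no H
  3 × C: 3 H each → 9
  3 × C: 1 H each → 3
  2 × C (aromatic): 1 H each → 2
  2 × O: no H
  1 × C: 2 H
  1 × N: 2 H
  1 × N (charge +1): no H
  1 × O: 1 H
  Total hydrogens = 19.
Net charge +1.
Molecular formula: C13H19N2O3+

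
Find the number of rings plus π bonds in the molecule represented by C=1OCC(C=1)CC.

2

Molecular formula from the SMILES: C6H10O.
DoU = (2C + 2 + N − H − X)/2 = (2·6 + 2 + 0 − 10 − 0)/2 = 4/2 = 2.
(Structurally: 1 ring(s) + 1 π bond(s) = 2.)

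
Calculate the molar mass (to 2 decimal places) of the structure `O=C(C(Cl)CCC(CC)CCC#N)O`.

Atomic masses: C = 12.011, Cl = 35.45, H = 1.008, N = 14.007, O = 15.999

217.69

Molecular formula: C10H16ClNO2.
M = 10×12.011 + 1×35.45 + 16×1.008 + 1×14.007 + 2×15.999 = 217.69 g/mol.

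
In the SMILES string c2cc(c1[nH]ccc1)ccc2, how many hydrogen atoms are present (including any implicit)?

9

Hydrogens are implicit in SMILES; fill each atom to its normal valence:
  8 × C (aromatic): 1 H each → 8
  2 × C (aromatic): no H
  1 × N (aromatic): 1 H
  Total hydrogens = 9.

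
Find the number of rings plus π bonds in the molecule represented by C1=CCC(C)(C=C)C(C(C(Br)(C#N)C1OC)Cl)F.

5

Molecular formula from the SMILES: C13H16BrClFNO.
DoU = (2C + 2 + N − H − X)/2 = (2·13 + 2 + 1 − 16 − 3)/2 = 10/2 = 5.
(Structurally: 1 ring(s) + 4 π bond(s) = 5.)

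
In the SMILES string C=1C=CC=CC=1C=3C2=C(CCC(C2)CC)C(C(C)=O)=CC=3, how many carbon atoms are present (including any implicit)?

The symbol for carbon appears 20 times in the SMILES.

20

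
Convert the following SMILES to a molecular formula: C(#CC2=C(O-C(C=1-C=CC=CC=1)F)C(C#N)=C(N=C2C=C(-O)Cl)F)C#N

Heavy atoms from the SMILES: 18 C, 1 Cl, 2 F, 3 N, 2 O.
Implicit hydrogens by atom environment:
  6 × C (aromatic): no H
  5 × C (aromatic): 1 H each → 5
  5 × C: no H
  2 × C: 1 H each → 2
  2 × F: no H
  2 × N: no H
  1 × Cl: no H
  1 × N (aromatic): no H
  1 × O: 1 H
  1 × O: no H
  Total hydrogens = 8.
Molecular formula: C18H8ClF2N3O2

C18H8ClF2N3O2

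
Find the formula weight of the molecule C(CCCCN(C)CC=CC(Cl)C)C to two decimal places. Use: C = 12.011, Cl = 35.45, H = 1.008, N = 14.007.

Molecular formula: C12H24ClN.
M = 12×12.011 + 1×35.45 + 24×1.008 + 1×14.007 = 217.78 g/mol.

217.78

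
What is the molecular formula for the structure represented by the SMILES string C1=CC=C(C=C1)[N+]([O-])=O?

C6H5NO2

Heavy atoms from the SMILES: 6 C, 1 N, 2 O.
Implicit hydrogens by atom environment:
  5 × C (aromatic): 1 H each → 5
  1 × C (aromatic): no H
  1 × N (charge +1): no H
  1 × O: no H
  1 × O (charge -1): no H
  Total hydrogens = 5.
Molecular formula: C6H5NO2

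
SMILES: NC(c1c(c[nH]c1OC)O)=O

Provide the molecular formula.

C6H8N2O3

Heavy atoms from the SMILES: 6 C, 2 N, 3 O.
Implicit hydrogens by atom environment:
  3 × C (aromatic): no H
  2 × O: no H
  1 × C: 3 H
  1 × C (aromatic): 1 H
  1 × C: no H
  1 × N: 2 H
  1 × N (aromatic): 1 H
  1 × O: 1 H
  Total hydrogens = 8.
Molecular formula: C6H8N2O3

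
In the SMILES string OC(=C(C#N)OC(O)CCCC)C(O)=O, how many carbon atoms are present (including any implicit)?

9

The symbol for carbon appears 9 times in the SMILES.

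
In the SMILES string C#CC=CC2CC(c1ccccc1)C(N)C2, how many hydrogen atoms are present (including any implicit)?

17

Hydrogens are implicit in SMILES; fill each atom to its normal valence:
  6 × C: 1 H each → 6
  5 × C (aromatic): 1 H each → 5
  2 × C: 2 H each → 4
  1 × C (aromatic): no H
  1 × C: no H
  1 × N: 2 H
  Total hydrogens = 17.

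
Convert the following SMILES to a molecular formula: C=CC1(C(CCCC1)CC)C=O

C11H18O

Heavy atoms from the SMILES: 11 C, 1 O.
Implicit hydrogens by atom environment:
  6 × C: 2 H each → 12
  3 × C: 1 H each → 3
  1 × C: 3 H
  1 × C: no H
  1 × O: no H
  Total hydrogens = 18.
Molecular formula: C11H18O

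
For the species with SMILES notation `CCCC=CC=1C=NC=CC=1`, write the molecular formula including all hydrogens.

C10H13N

Heavy atoms from the SMILES: 10 C, 1 N.
Implicit hydrogens by atom environment:
  4 × C (aromatic): 1 H each → 4
  2 × C: 2 H each → 4
  2 × C: 1 H each → 2
  1 × C: 3 H
  1 × C (aromatic): no H
  1 × N (aromatic): no H
  Total hydrogens = 13.
Molecular formula: C10H13N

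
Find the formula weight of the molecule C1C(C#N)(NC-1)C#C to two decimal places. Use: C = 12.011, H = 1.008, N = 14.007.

Molecular formula: C6H6N2.
M = 6×12.011 + 6×1.008 + 2×14.007 = 106.13 g/mol.

106.13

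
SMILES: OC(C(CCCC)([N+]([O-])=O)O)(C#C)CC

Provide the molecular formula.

Heavy atoms from the SMILES: 10 C, 1 N, 4 O.
Implicit hydrogens by atom environment:
  4 × C: 2 H each → 8
  3 × C: no H
  2 × C: 3 H each → 6
  2 × O: 1 H each → 2
  1 × C: 1 H
  1 × N (charge +1): no H
  1 × O: no H
  1 × O (charge -1): no H
  Total hydrogens = 17.
Molecular formula: C10H17NO4

C10H17NO4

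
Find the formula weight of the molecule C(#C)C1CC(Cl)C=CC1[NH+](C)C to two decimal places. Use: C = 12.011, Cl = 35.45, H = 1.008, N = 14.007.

Molecular formula: C10H15ClN+.
M = 10×12.011 + 1×35.45 + 15×1.008 + 1×14.007 = 184.69 g/mol.

184.69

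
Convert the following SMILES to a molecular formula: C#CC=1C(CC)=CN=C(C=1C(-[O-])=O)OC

C11H10NO3-

Heavy atoms from the SMILES: 11 C, 1 N, 3 O.
Implicit hydrogens by atom environment:
  4 × C (aromatic): no H
  2 × C: 3 H each → 6
  2 × C: no H
  2 × O: no H
  1 × C: 2 H
  1 × C (aromatic): 1 H
  1 × C: 1 H
  1 × N (aromatic): no H
  1 × O (charge -1): no H
  Total hydrogens = 10.
Net charge -1.
Molecular formula: C11H10NO3-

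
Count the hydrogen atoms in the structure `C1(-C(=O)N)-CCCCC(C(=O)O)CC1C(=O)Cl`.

Hydrogens are implicit in SMILES; fill each atom to its normal valence:
  5 × C: 2 H each → 10
  3 × C: 1 H each → 3
  3 × C: no H
  3 × O: no H
  1 × Cl: no H
  1 × N: 2 H
  1 × O: 1 H
  Total hydrogens = 16.

16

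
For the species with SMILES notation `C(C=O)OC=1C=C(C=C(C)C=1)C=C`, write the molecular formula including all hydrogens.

Heavy atoms from the SMILES: 11 C, 2 O.
Implicit hydrogens by atom environment:
  3 × C (aromatic): 1 H each → 3
  3 × C (aromatic): no H
  2 × C: 2 H each → 4
  2 × C: 1 H each → 2
  2 × O: no H
  1 × C: 3 H
  Total hydrogens = 12.
Molecular formula: C11H12O2

C11H12O2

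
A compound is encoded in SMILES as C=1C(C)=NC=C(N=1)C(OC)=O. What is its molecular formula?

Heavy atoms from the SMILES: 7 C, 2 N, 2 O.
Implicit hydrogens by atom environment:
  2 × C: 3 H each → 6
  2 × C (aromatic): 1 H each → 2
  2 × C (aromatic): no H
  2 × N (aromatic): no H
  2 × O: no H
  1 × C: no H
  Total hydrogens = 8.
Molecular formula: C7H8N2O2

C7H8N2O2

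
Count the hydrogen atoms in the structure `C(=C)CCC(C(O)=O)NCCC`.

Hydrogens are implicit in SMILES; fill each atom to its normal valence:
  5 × C: 2 H each → 10
  2 × C: 1 H each → 2
  1 × C: 3 H
  1 × C: no H
  1 × N: 1 H
  1 × O: 1 H
  1 × O: no H
  Total hydrogens = 17.

17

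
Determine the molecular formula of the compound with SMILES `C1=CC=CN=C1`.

Heavy atoms from the SMILES: 5 C, 1 N.
Implicit hydrogens by atom environment:
  5 × C (aromatic): 1 H each → 5
  1 × N (aromatic): no H
  Total hydrogens = 5.
Molecular formula: C5H5N

C5H5N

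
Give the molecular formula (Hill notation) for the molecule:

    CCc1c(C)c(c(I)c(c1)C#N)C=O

Heavy atoms from the SMILES: 11 C, 1 I, 1 N, 1 O.
Implicit hydrogens by atom environment:
  5 × C (aromatic): no H
  2 × C: 3 H each → 6
  1 × C: 2 H
  1 × C (aromatic): 1 H
  1 × C: 1 H
  1 × C: no H
  1 × I: no H
  1 × N: no H
  1 × O: no H
  Total hydrogens = 10.
Molecular formula: C11H10INO

C11H10INO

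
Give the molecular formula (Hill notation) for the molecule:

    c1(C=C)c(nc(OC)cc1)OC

Heavy atoms from the SMILES: 9 C, 1 N, 2 O.
Implicit hydrogens by atom environment:
  3 × C (aromatic): no H
  2 × C: 3 H each → 6
  2 × C (aromatic): 1 H each → 2
  2 × O: no H
  1 × C: 2 H
  1 × C: 1 H
  1 × N (aromatic): no H
  Total hydrogens = 11.
Molecular formula: C9H11NO2

C9H11NO2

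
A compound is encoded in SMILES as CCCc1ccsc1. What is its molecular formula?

C7H10S

Heavy atoms from the SMILES: 7 C, 1 S.
Implicit hydrogens by atom environment:
  3 × C (aromatic): 1 H each → 3
  2 × C: 2 H each → 4
  1 × C: 3 H
  1 × C (aromatic): no H
  1 × S (aromatic): no H
  Total hydrogens = 10.
Molecular formula: C7H10S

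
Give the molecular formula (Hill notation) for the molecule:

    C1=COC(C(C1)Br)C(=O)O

C6H7BrO3

Heavy atoms from the SMILES: 1 Br, 6 C, 3 O.
Implicit hydrogens by atom environment:
  4 × C: 1 H each → 4
  2 × O: no H
  1 × Br: no H
  1 × C: 2 H
  1 × C: no H
  1 × O: 1 H
  Total hydrogens = 7.
Molecular formula: C6H7BrO3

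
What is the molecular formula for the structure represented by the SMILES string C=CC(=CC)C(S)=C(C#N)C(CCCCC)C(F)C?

Heavy atoms from the SMILES: 16 C, 1 F, 1 N, 1 S.
Implicit hydrogens by atom environment:
  5 × C: 2 H each → 10
  4 × C: 1 H each → 4
  4 × C: no H
  3 × C: 3 H each → 9
  1 × F: no H
  1 × N: no H
  1 × S: 1 H
  Total hydrogens = 24.
Molecular formula: C16H24FNS

C16H24FNS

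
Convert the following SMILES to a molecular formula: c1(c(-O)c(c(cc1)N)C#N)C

Heavy atoms from the SMILES: 8 C, 2 N, 1 O.
Implicit hydrogens by atom environment:
  4 × C (aromatic): no H
  2 × C (aromatic): 1 H each → 2
  1 × C: 3 H
  1 × C: no H
  1 × N: 2 H
  1 × N: no H
  1 × O: 1 H
  Total hydrogens = 8.
Molecular formula: C8H8N2O

C8H8N2O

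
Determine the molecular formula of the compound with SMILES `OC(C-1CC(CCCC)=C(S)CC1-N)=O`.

C11H19NO2S

Heavy atoms from the SMILES: 11 C, 1 N, 2 O, 1 S.
Implicit hydrogens by atom environment:
  5 × C: 2 H each → 10
  3 × C: no H
  2 × C: 1 H each → 2
  1 × C: 3 H
  1 × N: 2 H
  1 × O: 1 H
  1 × O: no H
  1 × S: 1 H
  Total hydrogens = 19.
Molecular formula: C11H19NO2S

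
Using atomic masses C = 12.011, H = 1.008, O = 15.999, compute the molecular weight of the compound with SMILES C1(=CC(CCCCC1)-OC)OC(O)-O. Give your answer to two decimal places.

202.25

Molecular formula: C10H18O4.
M = 10×12.011 + 18×1.008 + 4×15.999 = 202.25 g/mol.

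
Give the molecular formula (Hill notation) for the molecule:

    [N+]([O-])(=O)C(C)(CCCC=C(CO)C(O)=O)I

C9H14INO5

Heavy atoms from the SMILES: 9 C, 1 I, 1 N, 5 O.
Implicit hydrogens by atom environment:
  4 × C: 2 H each → 8
  3 × C: no H
  2 × O: 1 H each → 2
  2 × O: no H
  1 × C: 3 H
  1 × C: 1 H
  1 × I: no H
  1 × N (charge +1): no H
  1 × O (charge -1): no H
  Total hydrogens = 14.
Molecular formula: C9H14INO5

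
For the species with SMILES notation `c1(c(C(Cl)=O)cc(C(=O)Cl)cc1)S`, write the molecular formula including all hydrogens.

C8H4Cl2O2S

Heavy atoms from the SMILES: 8 C, 2 Cl, 2 O, 1 S.
Implicit hydrogens by atom environment:
  3 × C (aromatic): 1 H each → 3
  3 × C (aromatic): no H
  2 × C: no H
  2 × Cl: no H
  2 × O: no H
  1 × S: 1 H
  Total hydrogens = 4.
Molecular formula: C8H4Cl2O2S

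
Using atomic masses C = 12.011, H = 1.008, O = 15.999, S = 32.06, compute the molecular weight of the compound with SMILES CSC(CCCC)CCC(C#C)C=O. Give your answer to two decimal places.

Molecular formula: C12H20OS.
M = 12×12.011 + 20×1.008 + 1×15.999 + 1×32.06 = 212.35 g/mol.

212.35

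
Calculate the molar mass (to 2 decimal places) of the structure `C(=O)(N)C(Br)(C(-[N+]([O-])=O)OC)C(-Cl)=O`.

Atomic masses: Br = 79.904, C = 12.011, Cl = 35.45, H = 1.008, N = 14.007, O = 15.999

Molecular formula: C5H6BrClN2O5.
M = 1×79.904 + 5×12.011 + 1×35.45 + 6×1.008 + 2×14.007 + 5×15.999 = 289.47 g/mol.

289.47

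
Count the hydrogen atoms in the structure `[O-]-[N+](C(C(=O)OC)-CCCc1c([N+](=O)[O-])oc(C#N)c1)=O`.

11

Hydrogens are implicit in SMILES; fill each atom to its normal valence:
  4 × O: no H
  3 × C: 2 H each → 6
  3 × C (aromatic): no H
  2 × C: no H
  2 × N (charge +1): no H
  2 × O (charge -1): no H
  1 × C: 3 H
  1 × C (aromatic): 1 H
  1 × C: 1 H
  1 × N: no H
  1 × O (aromatic): no H
  Total hydrogens = 11.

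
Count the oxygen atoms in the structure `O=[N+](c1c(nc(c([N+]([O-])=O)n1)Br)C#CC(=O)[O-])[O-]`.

The symbol for oxygen appears 6 times in the SMILES.

6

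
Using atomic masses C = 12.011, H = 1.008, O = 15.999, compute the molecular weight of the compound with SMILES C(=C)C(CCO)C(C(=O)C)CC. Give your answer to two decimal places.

170.25

Molecular formula: C10H18O2.
M = 10×12.011 + 18×1.008 + 2×15.999 = 170.25 g/mol.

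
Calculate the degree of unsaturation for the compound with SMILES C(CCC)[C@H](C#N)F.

2

Molecular formula from the SMILES: C6H10FN.
DoU = (2C + 2 + N − H − X)/2 = (2·6 + 2 + 1 − 10 − 1)/2 = 4/2 = 2.
(Structurally: 0 ring(s) + 2 π bond(s) = 2.)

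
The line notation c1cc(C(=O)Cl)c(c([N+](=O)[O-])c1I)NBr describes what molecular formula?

C7H3BrClIN2O3

Heavy atoms from the SMILES: 1 Br, 7 C, 1 Cl, 1 I, 2 N, 3 O.
Implicit hydrogens by atom environment:
  4 × C (aromatic): no H
  2 × C (aromatic): 1 H each → 2
  2 × O: no H
  1 × Br: no H
  1 × C: no H
  1 × Cl: no H
  1 × I: no H
  1 × N: 1 H
  1 × N (charge +1): no H
  1 × O (charge -1): no H
  Total hydrogens = 3.
Molecular formula: C7H3BrClIN2O3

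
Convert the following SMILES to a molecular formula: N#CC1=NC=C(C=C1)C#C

C8H4N2

Heavy atoms from the SMILES: 8 C, 2 N.
Implicit hydrogens by atom environment:
  3 × C (aromatic): 1 H each → 3
  2 × C (aromatic): no H
  2 × C: no H
  1 × C: 1 H
  1 × N (aromatic): no H
  1 × N: no H
  Total hydrogens = 4.
Molecular formula: C8H4N2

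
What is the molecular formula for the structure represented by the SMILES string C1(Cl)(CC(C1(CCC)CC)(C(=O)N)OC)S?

Heavy atoms from the SMILES: 11 C, 1 Cl, 1 N, 2 O, 1 S.
Implicit hydrogens by atom environment:
  4 × C: 2 H each → 8
  4 × C: no H
  3 × C: 3 H each → 9
  2 × O: no H
  1 × Cl: no H
  1 × N: 2 H
  1 × S: 1 H
  Total hydrogens = 20.
Molecular formula: C11H20ClNO2S

C11H20ClNO2S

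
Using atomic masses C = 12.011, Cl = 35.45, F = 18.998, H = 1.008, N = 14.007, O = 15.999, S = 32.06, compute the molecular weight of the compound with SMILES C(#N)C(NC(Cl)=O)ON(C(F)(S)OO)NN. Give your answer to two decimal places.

275.64

Molecular formula: C4H7ClFN5O4S.
M = 4×12.011 + 1×35.45 + 1×18.998 + 7×1.008 + 5×14.007 + 4×15.999 + 1×32.06 = 275.64 g/mol.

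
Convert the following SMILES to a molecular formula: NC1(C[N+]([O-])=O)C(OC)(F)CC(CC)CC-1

C10H19FN2O3

Heavy atoms from the SMILES: 10 C, 1 F, 2 N, 3 O.
Implicit hydrogens by atom environment:
  5 × C: 2 H each → 10
  2 × C: 3 H each → 6
  2 × C: no H
  2 × O: no H
  1 × C: 1 H
  1 × F: no H
  1 × N: 2 H
  1 × N (charge +1): no H
  1 × O (charge -1): no H
  Total hydrogens = 19.
Molecular formula: C10H19FN2O3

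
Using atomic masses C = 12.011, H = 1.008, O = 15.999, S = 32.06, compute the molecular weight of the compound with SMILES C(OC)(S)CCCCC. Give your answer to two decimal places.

148.26

Molecular formula: C7H16OS.
M = 7×12.011 + 16×1.008 + 1×15.999 + 1×32.06 = 148.26 g/mol.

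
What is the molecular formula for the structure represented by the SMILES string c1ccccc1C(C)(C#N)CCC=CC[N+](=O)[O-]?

Heavy atoms from the SMILES: 14 C, 2 N, 2 O.
Implicit hydrogens by atom environment:
  5 × C (aromatic): 1 H each → 5
  3 × C: 2 H each → 6
  2 × C: 1 H each → 2
  2 × C: no H
  1 × C: 3 H
  1 × C (aromatic): no H
  1 × N: no H
  1 × N (charge +1): no H
  1 × O: no H
  1 × O (charge -1): no H
  Total hydrogens = 16.
Molecular formula: C14H16N2O2

C14H16N2O2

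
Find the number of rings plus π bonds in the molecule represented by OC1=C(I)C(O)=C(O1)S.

3

Molecular formula from the SMILES: C4H3IO3S.
DoU = (2C + 2 + N − H − X)/2 = (2·4 + 2 + 0 − 3 − 1)/2 = 6/2 = 3.
(Structurally: 1 ring(s) + 2 π bond(s) = 3.)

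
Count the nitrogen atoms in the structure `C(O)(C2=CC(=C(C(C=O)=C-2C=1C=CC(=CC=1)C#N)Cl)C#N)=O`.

2

The symbol for nitrogen appears 2 times in the SMILES.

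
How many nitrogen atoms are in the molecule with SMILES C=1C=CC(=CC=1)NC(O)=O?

The symbol for nitrogen appears 1 time in the SMILES.

1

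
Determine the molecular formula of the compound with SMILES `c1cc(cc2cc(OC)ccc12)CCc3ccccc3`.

Heavy atoms from the SMILES: 19 C, 1 O.
Implicit hydrogens by atom environment:
  11 × C (aromatic): 1 H each → 11
  5 × C (aromatic): no H
  2 × C: 2 H each → 4
  1 × C: 3 H
  1 × O: no H
  Total hydrogens = 18.
Molecular formula: C19H18O

C19H18O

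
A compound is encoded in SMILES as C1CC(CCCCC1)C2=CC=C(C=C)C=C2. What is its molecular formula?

C16H22

Heavy atoms from the SMILES: 16 C.
Implicit hydrogens by atom environment:
  8 × C: 2 H each → 16
  4 × C (aromatic): 1 H each → 4
  2 × C: 1 H each → 2
  2 × C (aromatic): no H
  Total hydrogens = 22.
Molecular formula: C16H22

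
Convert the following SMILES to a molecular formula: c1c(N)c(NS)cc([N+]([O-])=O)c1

Heavy atoms from the SMILES: 6 C, 3 N, 2 O, 1 S.
Implicit hydrogens by atom environment:
  3 × C (aromatic): 1 H each → 3
  3 × C (aromatic): no H
  1 × N: 2 H
  1 × N: 1 H
  1 × N (charge +1): no H
  1 × O: no H
  1 × O (charge -1): no H
  1 × S: 1 H
  Total hydrogens = 7.
Molecular formula: C6H7N3O2S

C6H7N3O2S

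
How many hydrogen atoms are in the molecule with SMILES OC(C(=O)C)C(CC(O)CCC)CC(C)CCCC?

Hydrogens are implicit in SMILES; fill each atom to its normal valence:
  7 × C: 2 H each → 14
  4 × C: 3 H each → 12
  4 × C: 1 H each → 4
  2 × O: 1 H each → 2
  1 × C: no H
  1 × O: no H
  Total hydrogens = 32.

32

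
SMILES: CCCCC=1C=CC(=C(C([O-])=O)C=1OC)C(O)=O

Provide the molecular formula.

C13H15O5-

Heavy atoms from the SMILES: 13 C, 5 O.
Implicit hydrogens by atom environment:
  4 × C (aromatic): no H
  3 × C: 2 H each → 6
  3 × O: no H
  2 × C: 3 H each → 6
  2 × C (aromatic): 1 H each → 2
  2 × C: no H
  1 × O: 1 H
  1 × O (charge -1): no H
  Total hydrogens = 15.
Net charge -1.
Molecular formula: C13H15O5-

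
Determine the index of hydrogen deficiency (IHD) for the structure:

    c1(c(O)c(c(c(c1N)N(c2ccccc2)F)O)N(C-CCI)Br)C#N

Molecular formula from the SMILES: C16H15BrFIN4O2.
DoU = (2C + 2 + N − H − X)/2 = (2·16 + 2 + 4 − 15 − 3)/2 = 20/2 = 10.
(Structurally: 2 ring(s) + 8 π bond(s) = 10.)

10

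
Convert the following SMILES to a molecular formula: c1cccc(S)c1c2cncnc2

C10H8N2S

Heavy atoms from the SMILES: 10 C, 2 N, 1 S.
Implicit hydrogens by atom environment:
  7 × C (aromatic): 1 H each → 7
  3 × C (aromatic): no H
  2 × N (aromatic): no H
  1 × S: 1 H
  Total hydrogens = 8.
Molecular formula: C10H8N2S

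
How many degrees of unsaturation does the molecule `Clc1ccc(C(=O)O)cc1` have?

5

Molecular formula from the SMILES: C7H5ClO2.
DoU = (2C + 2 + N − H − X)/2 = (2·7 + 2 + 0 − 5 − 1)/2 = 10/2 = 5.
(Structurally: 1 ring(s) + 4 π bond(s) = 5.)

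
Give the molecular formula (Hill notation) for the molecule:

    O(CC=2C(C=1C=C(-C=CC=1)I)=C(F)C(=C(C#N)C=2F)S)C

Heavy atoms from the SMILES: 15 C, 2 F, 1 I, 1 N, 1 O, 1 S.
Implicit hydrogens by atom environment:
  8 × C (aromatic): no H
  4 × C (aromatic): 1 H each → 4
  2 × F: no H
  1 × C: 3 H
  1 × C: 2 H
  1 × C: no H
  1 × I: no H
  1 × N: no H
  1 × O: no H
  1 × S: 1 H
  Total hydrogens = 10.
Molecular formula: C15H10F2INOS

C15H10F2INOS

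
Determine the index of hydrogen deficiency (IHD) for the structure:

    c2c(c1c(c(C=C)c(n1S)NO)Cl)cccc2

Molecular formula from the SMILES: C12H11ClN2OS.
DoU = (2C + 2 + N − H − X)/2 = (2·12 + 2 + 2 − 11 − 1)/2 = 16/2 = 8.
(Structurally: 2 ring(s) + 6 π bond(s) = 8.)

8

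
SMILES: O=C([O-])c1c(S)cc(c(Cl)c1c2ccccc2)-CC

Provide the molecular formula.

Heavy atoms from the SMILES: 15 C, 1 Cl, 2 O, 1 S.
Implicit hydrogens by atom environment:
  6 × C (aromatic): 1 H each → 6
  6 × C (aromatic): no H
  1 × C: 3 H
  1 × C: 2 H
  1 × C: no H
  1 × Cl: no H
  1 × O: no H
  1 × O (charge -1): no H
  1 × S: 1 H
  Total hydrogens = 12.
Net charge -1.
Molecular formula: C15H12ClO2S-

C15H12ClO2S-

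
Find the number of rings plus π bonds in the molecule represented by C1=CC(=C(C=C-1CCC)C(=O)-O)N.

Molecular formula from the SMILES: C10H13NO2.
DoU = (2C + 2 + N − H − X)/2 = (2·10 + 2 + 1 − 13 − 0)/2 = 10/2 = 5.
(Structurally: 1 ring(s) + 4 π bond(s) = 5.)

5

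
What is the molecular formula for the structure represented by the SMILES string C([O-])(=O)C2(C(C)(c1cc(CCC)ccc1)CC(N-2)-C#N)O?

Heavy atoms from the SMILES: 16 C, 2 N, 3 O.
Implicit hydrogens by atom environment:
  4 × C (aromatic): 1 H each → 4
  4 × C: no H
  3 × C: 2 H each → 6
  2 × C: 3 H each → 6
  2 × C (aromatic): no H
  1 × C: 1 H
  1 × N: 1 H
  1 × N: no H
  1 × O: 1 H
  1 × O: no H
  1 × O (charge -1): no H
  Total hydrogens = 19.
Net charge -1.
Molecular formula: C16H19N2O3-

C16H19N2O3-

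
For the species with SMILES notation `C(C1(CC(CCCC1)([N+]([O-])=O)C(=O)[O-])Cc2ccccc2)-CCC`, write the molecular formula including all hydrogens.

C19H26NO4-

Heavy atoms from the SMILES: 19 C, 1 N, 4 O.
Implicit hydrogens by atom environment:
  9 × C: 2 H each → 18
  5 × C (aromatic): 1 H each → 5
  3 × C: no H
  2 × O: no H
  2 × O (charge -1): no H
  1 × C: 3 H
  1 × C (aromatic): no H
  1 × N (charge +1): no H
  Total hydrogens = 26.
Net charge -1.
Molecular formula: C19H26NO4-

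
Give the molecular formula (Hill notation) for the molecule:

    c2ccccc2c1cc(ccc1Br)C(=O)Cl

C13H8BrClO

Heavy atoms from the SMILES: 1 Br, 13 C, 1 Cl, 1 O.
Implicit hydrogens by atom environment:
  8 × C (aromatic): 1 H each → 8
  4 × C (aromatic): no H
  1 × Br: no H
  1 × C: no H
  1 × Cl: no H
  1 × O: no H
  Total hydrogens = 8.
Molecular formula: C13H8BrClO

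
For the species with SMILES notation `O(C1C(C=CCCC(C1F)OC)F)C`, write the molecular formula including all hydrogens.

C10H16F2O2

Heavy atoms from the SMILES: 10 C, 2 F, 2 O.
Implicit hydrogens by atom environment:
  6 × C: 1 H each → 6
  2 × C: 3 H each → 6
  2 × C: 2 H each → 4
  2 × F: no H
  2 × O: no H
  Total hydrogens = 16.
Molecular formula: C10H16F2O2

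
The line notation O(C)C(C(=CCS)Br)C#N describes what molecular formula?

Heavy atoms from the SMILES: 1 Br, 6 C, 1 N, 1 O, 1 S.
Implicit hydrogens by atom environment:
  2 × C: 1 H each → 2
  2 × C: no H
  1 × Br: no H
  1 × C: 3 H
  1 × C: 2 H
  1 × N: no H
  1 × O: no H
  1 × S: 1 H
  Total hydrogens = 8.
Molecular formula: C6H8BrNOS

C6H8BrNOS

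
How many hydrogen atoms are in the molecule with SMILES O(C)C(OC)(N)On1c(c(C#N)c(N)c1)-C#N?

11

Hydrogens are implicit in SMILES; fill each atom to its normal valence:
  3 × C (aromatic): no H
  3 × C: no H
  3 × O: no H
  2 × C: 3 H each → 6
  2 × N: 2 H each → 4
  2 × N: no H
  1 × C (aromatic): 1 H
  1 × N (aromatic): no H
  Total hydrogens = 11.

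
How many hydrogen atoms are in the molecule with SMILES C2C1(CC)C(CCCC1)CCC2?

22

Hydrogens are implicit in SMILES; fill each atom to its normal valence:
  9 × C: 2 H each → 18
  1 × C: 3 H
  1 × C: 1 H
  1 × C: no H
  Total hydrogens = 22.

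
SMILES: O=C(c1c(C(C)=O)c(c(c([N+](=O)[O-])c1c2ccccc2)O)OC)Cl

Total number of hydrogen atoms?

12

Hydrogens are implicit in SMILES; fill each atom to its normal valence:
  7 × C (aromatic): no H
  5 × C (aromatic): 1 H each → 5
  4 × O: no H
  2 × C: 3 H each → 6
  2 × C: no H
  1 × Cl: no H
  1 × N (charge +1): no H
  1 × O: 1 H
  1 × O (charge -1): no H
  Total hydrogens = 12.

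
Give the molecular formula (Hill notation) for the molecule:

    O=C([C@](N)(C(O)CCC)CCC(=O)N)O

Heavy atoms from the SMILES: 9 C, 2 N, 4 O.
Implicit hydrogens by atom environment:
  4 × C: 2 H each → 8
  3 × C: no H
  2 × N: 2 H each → 4
  2 × O: 1 H each → 2
  2 × O: no H
  1 × C: 3 H
  1 × C: 1 H
  Total hydrogens = 18.
Molecular formula: C9H18N2O4

C9H18N2O4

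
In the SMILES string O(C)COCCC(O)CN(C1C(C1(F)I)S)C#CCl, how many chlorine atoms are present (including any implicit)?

1

The symbol for chlorine appears 1 time in the SMILES.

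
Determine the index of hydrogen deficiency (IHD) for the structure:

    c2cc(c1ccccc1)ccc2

8

Molecular formula from the SMILES: C12H10.
DoU = (2C + 2 + N − H − X)/2 = (2·12 + 2 + 0 − 10 − 0)/2 = 16/2 = 8.
(Structurally: 2 ring(s) + 6 π bond(s) = 8.)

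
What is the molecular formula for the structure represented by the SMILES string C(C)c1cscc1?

C6H8S

Heavy atoms from the SMILES: 6 C, 1 S.
Implicit hydrogens by atom environment:
  3 × C (aromatic): 1 H each → 3
  1 × C: 3 H
  1 × C: 2 H
  1 × C (aromatic): no H
  1 × S (aromatic): no H
  Total hydrogens = 8.
Molecular formula: C6H8S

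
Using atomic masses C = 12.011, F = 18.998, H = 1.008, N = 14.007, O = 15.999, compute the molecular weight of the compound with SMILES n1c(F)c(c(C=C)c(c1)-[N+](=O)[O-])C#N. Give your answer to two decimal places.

193.14

Molecular formula: C8H4FN3O2.
M = 8×12.011 + 1×18.998 + 4×1.008 + 3×14.007 + 2×15.999 = 193.14 g/mol.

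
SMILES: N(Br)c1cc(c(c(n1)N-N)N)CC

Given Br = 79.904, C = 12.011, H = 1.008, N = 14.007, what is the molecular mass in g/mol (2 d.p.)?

Molecular formula: C7H12BrN5.
M = 1×79.904 + 7×12.011 + 12×1.008 + 5×14.007 = 246.11 g/mol.

246.11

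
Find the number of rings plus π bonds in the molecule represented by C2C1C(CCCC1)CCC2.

Molecular formula from the SMILES: C10H18.
DoU = (2C + 2 + N − H − X)/2 = (2·10 + 2 + 0 − 18 − 0)/2 = 4/2 = 2.
(Structurally: 2 ring(s) + 0 π bond(s) = 2.)

2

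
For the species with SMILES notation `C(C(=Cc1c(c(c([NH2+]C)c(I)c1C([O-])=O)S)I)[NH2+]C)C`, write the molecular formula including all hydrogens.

Heavy atoms from the SMILES: 13 C, 2 I, 2 N, 2 O, 1 S.
Implicit hydrogens by atom environment:
  6 × C (aromatic): no H
  3 × C: 3 H each → 9
  2 × C: no H
  2 × I: no H
  2 × N (charge +1): 2 H each → 4
  1 × C: 2 H
  1 × C: 1 H
  1 × O: no H
  1 × O (charge -1): no H
  1 × S: 1 H
  Total hydrogens = 17.
Net charge +1.
Molecular formula: C13H17I2N2O2S+

C13H17I2N2O2S+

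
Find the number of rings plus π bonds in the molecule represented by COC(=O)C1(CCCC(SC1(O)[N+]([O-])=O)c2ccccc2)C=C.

Molecular formula from the SMILES: C16H19NO5S.
DoU = (2C + 2 + N − H − X)/2 = (2·16 + 2 + 1 − 19 − 0)/2 = 16/2 = 8.
(Structurally: 2 ring(s) + 6 π bond(s) = 8.)

8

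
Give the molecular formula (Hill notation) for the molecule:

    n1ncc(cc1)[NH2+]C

Heavy atoms from the SMILES: 5 C, 3 N.
Implicit hydrogens by atom environment:
  3 × C (aromatic): 1 H each → 3
  2 × N (aromatic): no H
  1 × C: 3 H
  1 × C (aromatic): no H
  1 × N (charge +1): 2 H
  Total hydrogens = 8.
Net charge +1.
Molecular formula: C5H8N3+

C5H8N3+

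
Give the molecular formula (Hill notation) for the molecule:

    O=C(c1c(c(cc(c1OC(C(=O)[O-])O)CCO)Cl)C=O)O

C12H10ClO8-

Heavy atoms from the SMILES: 12 C, 1 Cl, 8 O.
Implicit hydrogens by atom environment:
  5 × C (aromatic): no H
  4 × O: no H
  3 × O: 1 H each → 3
  2 × C: 2 H each → 4
  2 × C: 1 H each → 2
  2 × C: no H
  1 × C (aromatic): 1 H
  1 × Cl: no H
  1 × O (charge -1): no H
  Total hydrogens = 10.
Net charge -1.
Molecular formula: C12H10ClO8-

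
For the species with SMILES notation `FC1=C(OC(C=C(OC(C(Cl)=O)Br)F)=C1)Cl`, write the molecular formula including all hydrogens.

Heavy atoms from the SMILES: 1 Br, 8 C, 2 Cl, 2 F, 3 O.
Implicit hydrogens by atom environment:
  3 × C (aromatic): no H
  2 × C: 1 H each → 2
  2 × C: no H
  2 × Cl: no H
  2 × F: no H
  2 × O: no H
  1 × Br: no H
  1 × C (aromatic): 1 H
  1 × O (aromatic): no H
  Total hydrogens = 3.
Molecular formula: C8H3BrCl2F2O3

C8H3BrCl2F2O3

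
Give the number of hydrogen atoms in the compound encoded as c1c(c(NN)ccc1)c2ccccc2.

12

Hydrogens are implicit in SMILES; fill each atom to its normal valence:
  9 × C (aromatic): 1 H each → 9
  3 × C (aromatic): no H
  1 × N: 2 H
  1 × N: 1 H
  Total hydrogens = 12.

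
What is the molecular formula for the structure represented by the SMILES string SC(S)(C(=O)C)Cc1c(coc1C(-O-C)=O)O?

C10H12O5S2

Heavy atoms from the SMILES: 10 C, 5 O, 2 S.
Implicit hydrogens by atom environment:
  3 × C (aromatic): no H
  3 × C: no H
  3 × O: no H
  2 × C: 3 H each → 6
  2 × S: 1 H each → 2
  1 × C: 2 H
  1 × C (aromatic): 1 H
  1 × O: 1 H
  1 × O (aromatic): no H
  Total hydrogens = 12.
Molecular formula: C10H12O5S2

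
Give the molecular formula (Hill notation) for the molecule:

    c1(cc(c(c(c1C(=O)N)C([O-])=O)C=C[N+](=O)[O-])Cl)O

C10H6ClN2O6-

Heavy atoms from the SMILES: 10 C, 1 Cl, 2 N, 6 O.
Implicit hydrogens by atom environment:
  5 × C (aromatic): no H
  3 × O: no H
  2 × C: 1 H each → 2
  2 × C: no H
  2 × O (charge -1): no H
  1 × C (aromatic): 1 H
  1 × Cl: no H
  1 × N: 2 H
  1 × N (charge +1): no H
  1 × O: 1 H
  Total hydrogens = 6.
Net charge -1.
Molecular formula: C10H6ClN2O6-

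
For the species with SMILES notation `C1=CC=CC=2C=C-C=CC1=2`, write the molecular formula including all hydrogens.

Heavy atoms from the SMILES: 10 C.
Implicit hydrogens by atom environment:
  8 × C (aromatic): 1 H each → 8
  2 × C (aromatic): no H
  Total hydrogens = 8.
Molecular formula: C10H8

C10H8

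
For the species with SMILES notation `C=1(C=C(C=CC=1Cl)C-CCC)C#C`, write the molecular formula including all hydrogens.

C12H13Cl

Heavy atoms from the SMILES: 12 C, 1 Cl.
Implicit hydrogens by atom environment:
  3 × C: 2 H each → 6
  3 × C (aromatic): 1 H each → 3
  3 × C (aromatic): no H
  1 × C: 3 H
  1 × C: 1 H
  1 × C: no H
  1 × Cl: no H
  Total hydrogens = 13.
Molecular formula: C12H13Cl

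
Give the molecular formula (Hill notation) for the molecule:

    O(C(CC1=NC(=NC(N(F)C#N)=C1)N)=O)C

Heavy atoms from the SMILES: 8 C, 1 F, 5 N, 2 O.
Implicit hydrogens by atom environment:
  3 × C (aromatic): no H
  2 × C: no H
  2 × N (aromatic): no H
  2 × N: no H
  2 × O: no H
  1 × C: 3 H
  1 × C: 2 H
  1 × C (aromatic): 1 H
  1 × F: no H
  1 × N: 2 H
  Total hydrogens = 8.
Molecular formula: C8H8FN5O2

C8H8FN5O2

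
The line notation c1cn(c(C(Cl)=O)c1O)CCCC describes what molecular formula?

C9H12ClNO2

Heavy atoms from the SMILES: 9 C, 1 Cl, 1 N, 2 O.
Implicit hydrogens by atom environment:
  3 × C: 2 H each → 6
  2 × C (aromatic): 1 H each → 2
  2 × C (aromatic): no H
  1 × C: 3 H
  1 × C: no H
  1 × Cl: no H
  1 × N (aromatic): no H
  1 × O: 1 H
  1 × O: no H
  Total hydrogens = 12.
Molecular formula: C9H12ClNO2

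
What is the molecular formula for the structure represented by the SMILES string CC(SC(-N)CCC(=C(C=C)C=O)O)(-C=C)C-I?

C13H20INO2S

Heavy atoms from the SMILES: 13 C, 1 I, 1 N, 2 O, 1 S.
Implicit hydrogens by atom environment:
  5 × C: 2 H each → 10
  4 × C: 1 H each → 4
  3 × C: no H
  1 × C: 3 H
  1 × I: no H
  1 × N: 2 H
  1 × O: 1 H
  1 × O: no H
  1 × S: no H
  Total hydrogens = 20.
Molecular formula: C13H20INO2S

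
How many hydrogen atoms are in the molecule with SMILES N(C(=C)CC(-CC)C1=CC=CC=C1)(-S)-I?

16

Hydrogens are implicit in SMILES; fill each atom to its normal valence:
  5 × C (aromatic): 1 H each → 5
  3 × C: 2 H each → 6
  1 × C: 3 H
  1 × C: 1 H
  1 × C: no H
  1 × C (aromatic): no H
  1 × I: no H
  1 × N: no H
  1 × S: 1 H
  Total hydrogens = 16.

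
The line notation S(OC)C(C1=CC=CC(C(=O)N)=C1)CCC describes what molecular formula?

C12H17NO2S

Heavy atoms from the SMILES: 12 C, 1 N, 2 O, 1 S.
Implicit hydrogens by atom environment:
  4 × C (aromatic): 1 H each → 4
  2 × C: 3 H each → 6
  2 × C: 2 H each → 4
  2 × C (aromatic): no H
  2 × O: no H
  1 × C: 1 H
  1 × C: no H
  1 × N: 2 H
  1 × S: no H
  Total hydrogens = 17.
Molecular formula: C12H17NO2S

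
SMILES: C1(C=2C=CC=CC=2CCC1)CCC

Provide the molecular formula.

C13H18

Heavy atoms from the SMILES: 13 C.
Implicit hydrogens by atom environment:
  5 × C: 2 H each → 10
  4 × C (aromatic): 1 H each → 4
  2 × C (aromatic): no H
  1 × C: 3 H
  1 × C: 1 H
  Total hydrogens = 18.
Molecular formula: C13H18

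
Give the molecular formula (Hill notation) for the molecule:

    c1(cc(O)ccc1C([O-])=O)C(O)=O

Heavy atoms from the SMILES: 8 C, 5 O.
Implicit hydrogens by atom environment:
  3 × C (aromatic): 1 H each → 3
  3 × C (aromatic): no H
  2 × C: no H
  2 × O: 1 H each → 2
  2 × O: no H
  1 × O (charge -1): no H
  Total hydrogens = 5.
Net charge -1.
Molecular formula: C8H5O5-

C8H5O5-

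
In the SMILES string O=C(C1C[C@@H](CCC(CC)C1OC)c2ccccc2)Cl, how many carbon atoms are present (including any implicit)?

17

The symbol for carbon appears 17 times in the SMILES. Lowercase c denotes aromatic carbon and counts toward C.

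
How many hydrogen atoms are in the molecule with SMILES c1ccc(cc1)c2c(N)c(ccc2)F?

Hydrogens are implicit in SMILES; fill each atom to its normal valence:
  8 × C (aromatic): 1 H each → 8
  4 × C (aromatic): no H
  1 × F: no H
  1 × N: 2 H
  Total hydrogens = 10.

10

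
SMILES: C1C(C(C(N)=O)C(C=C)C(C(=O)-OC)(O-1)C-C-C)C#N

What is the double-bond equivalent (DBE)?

6

Molecular formula from the SMILES: C14H20N2O4.
DoU = (2C + 2 + N − H − X)/2 = (2·14 + 2 + 2 − 20 − 0)/2 = 12/2 = 6.
(Structurally: 1 ring(s) + 5 π bond(s) = 6.)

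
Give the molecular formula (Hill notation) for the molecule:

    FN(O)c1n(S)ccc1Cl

C4H4ClFN2OS

Heavy atoms from the SMILES: 4 C, 1 Cl, 1 F, 2 N, 1 O, 1 S.
Implicit hydrogens by atom environment:
  2 × C (aromatic): 1 H each → 2
  2 × C (aromatic): no H
  1 × Cl: no H
  1 × F: no H
  1 × N (aromatic): no H
  1 × N: no H
  1 × O: 1 H
  1 × S: 1 H
  Total hydrogens = 4.
Molecular formula: C4H4ClFN2OS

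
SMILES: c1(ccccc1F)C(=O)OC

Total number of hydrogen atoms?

Hydrogens are implicit in SMILES; fill each atom to its normal valence:
  4 × C (aromatic): 1 H each → 4
  2 × C (aromatic): no H
  2 × O: no H
  1 × C: 3 H
  1 × C: no H
  1 × F: no H
  Total hydrogens = 7.

7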